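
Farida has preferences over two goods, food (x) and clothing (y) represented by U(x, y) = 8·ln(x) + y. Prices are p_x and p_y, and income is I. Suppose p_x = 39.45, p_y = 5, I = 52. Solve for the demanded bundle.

x* = 1.0139, y* = 2.4

MU_x = 8/x, MU_y = 1. Tangency: 8/x = p_x/p_y.
So x*(p_x,p_y) = 8·p_y/p_x, independent of income; and y* = (I − 8·p_y)/p_y.
At the given prices: x* = 8·5/39.45 = 1.0139, and y* = 2.4.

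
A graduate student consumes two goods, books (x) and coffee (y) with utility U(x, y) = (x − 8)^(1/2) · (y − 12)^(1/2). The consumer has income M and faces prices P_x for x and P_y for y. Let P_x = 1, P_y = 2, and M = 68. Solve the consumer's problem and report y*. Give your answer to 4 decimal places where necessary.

y* = 21

This is Cobb-Douglas in (x−8, y−12): tangency gives 0.5·P_y·(y−12) = 0.5·P_x·(x−8).
After buying the subsistence bundle (8, 12), a share 0.5 of the remaining income goes to x: x* = 8 + 0.5·(M − 8P_x − 12P_y)/P_x.
Discretionary income = 68 − 8·1 − 12·2 = 36; y* = 12 + 0.5·36/2 = 21.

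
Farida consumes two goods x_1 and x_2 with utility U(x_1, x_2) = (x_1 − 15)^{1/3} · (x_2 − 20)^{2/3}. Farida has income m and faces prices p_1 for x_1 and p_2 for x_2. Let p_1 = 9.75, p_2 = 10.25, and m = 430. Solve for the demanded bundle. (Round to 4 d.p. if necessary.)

Substituting into the budget: x_1* = 15 + 1/3·(m − 15·p_1 − 20·p_2)/p_1, and x_2* = 20 + 2/3·(…)/p_2.
Discretionary income = 430 − 15·9.75 − 20·10.25 = 78.75; x_1* = 15 + 1/3·78.75/9.75 = 17.6923; x_2* = 20 + 2/3·78.75/10.25 = 25.122.

x_1* = 17.6923, x_2* = 25.122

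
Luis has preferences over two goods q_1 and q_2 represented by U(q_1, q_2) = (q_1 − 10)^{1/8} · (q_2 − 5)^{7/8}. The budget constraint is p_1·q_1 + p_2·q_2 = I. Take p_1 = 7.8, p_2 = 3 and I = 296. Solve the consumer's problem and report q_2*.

q_2* = 64.2083

MRS = (1/7)·(q_2−5)/(q_1−10). Tangency with p_1/p_2 gives q_2−5 = 7·(p_1/p_2)·(q_1−10).
Substituting into the budget: q_1* = 10 + 0.125·(I − 10·p_1 − 5·p_2)/p_1, and q_2* = 5 + 0.875·(…)/p_2.
Discretionary income = 296 − 10·7.8 − 5·3 = 203; q_2* = 5 + 0.875·203/3 = 64.2083.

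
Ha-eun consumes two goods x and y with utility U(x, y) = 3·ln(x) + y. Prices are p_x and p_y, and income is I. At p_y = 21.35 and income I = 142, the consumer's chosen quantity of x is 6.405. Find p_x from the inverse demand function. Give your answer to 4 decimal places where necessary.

Set MRS = p_x/p_y: (3/x)/1 = p_x/p_y.
So x*(p_x,p_y) = 3·p_y/p_x, independent of income; and y* = (I − 3·p_y)/p_y.
Set x* = 6.405 in the demand function and solve for p_x: p_x = 10.

p_x = 10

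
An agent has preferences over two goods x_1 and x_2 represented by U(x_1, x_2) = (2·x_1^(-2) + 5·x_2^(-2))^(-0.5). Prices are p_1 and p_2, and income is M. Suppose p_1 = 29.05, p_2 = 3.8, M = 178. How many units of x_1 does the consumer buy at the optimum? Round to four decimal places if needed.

MU_x_1 ∝ 2·x_1^(-3), MU_x_2 ∝ 5·x_2^(-3), so MRS = (2/5)·(x_2/x_1)^(3) = p_1/p_2.
Hence x_2/x_1 = ((5/2)·p_1/p_2)^(1/(3)), i.e. raised to the 1/3 power.
With the ratio pinned down, the budget gives x_1* = M/(p_1 + p_2·(x_2/x_1)) and x_2* = (x_2/x_1)·x_1*.
Numerically x_2/x_1 = 2.673627, so x_1* = 178/(29.05 + 3.8·2.673627) = 4.5397.

x_1* = 4.5397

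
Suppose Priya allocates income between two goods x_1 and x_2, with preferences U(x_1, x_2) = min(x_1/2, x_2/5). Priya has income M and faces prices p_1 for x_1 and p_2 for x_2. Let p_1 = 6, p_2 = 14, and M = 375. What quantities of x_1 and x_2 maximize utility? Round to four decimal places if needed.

x_1* = 9.1463, x_2* = 22.8659

Leontief preferences: the optimum is at the kink where x_1/2 = x_2/5, i.e. x_2 = (5/2)·x_1.
Budget: p_1·x_1 + p_2·(5/2)·x_1 = M, so (2·p_1 + 5·p_2)·x_1 = 2·M.
Demand: x_1*(p_1,p_2,M) = 2·M/(2·p_1 + 5·p_2), x_2* = 5·M/(2·p_1 + 5·p_2).
Here 2·6 + 5·14 = 82, giving x_1* = 9.1463 and x_2* = 22.8659.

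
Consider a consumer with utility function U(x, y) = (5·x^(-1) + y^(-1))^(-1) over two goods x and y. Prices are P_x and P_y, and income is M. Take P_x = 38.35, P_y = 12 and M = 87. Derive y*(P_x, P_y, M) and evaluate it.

MRS = MU_x/MU_y = 5·(y/x)^(2). Set equal to P_x/P_y.
Solve for the ratio: y/x = [(1/5)·P_x/P_y]^(0.5).
Substitute y = (y/x)·x into the budget: x* = M/(P_x + P_y·(y/x)).
Numerically y/x = 0.799479, so x* = 87/(38.35 + 12·0.799479) = 1.8146 and y* = 0.799479·1.8146 = 1.4508.

y* = 1.4508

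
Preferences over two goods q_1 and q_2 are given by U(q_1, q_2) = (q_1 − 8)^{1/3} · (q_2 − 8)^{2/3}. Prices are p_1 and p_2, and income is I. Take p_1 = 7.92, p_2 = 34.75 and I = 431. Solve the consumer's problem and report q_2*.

q_2* = 9.7197

MRS = (1/2)·(q_2−8)/(q_1−8). Tangency with p_1/p_2 gives q_2−8 = 2·(p_1/p_2)·(q_1−8).
After buying the subsistence bundle (8, 8), a share 1/3 of the remaining income goes to q_1: q_1* = 8 + 1/3·(I − 8p_1 − 8p_2)/p_1.
Discretionary income = 431 − 8·7.92 − 8·34.75 = 89.64; q_2* = 8 + 2/3·89.64/34.75 = 9.7197.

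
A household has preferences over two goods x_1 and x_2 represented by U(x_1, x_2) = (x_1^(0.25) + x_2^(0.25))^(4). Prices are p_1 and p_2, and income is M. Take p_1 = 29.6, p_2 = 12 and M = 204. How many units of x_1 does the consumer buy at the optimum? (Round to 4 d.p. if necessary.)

x_1* = 2.9313

From the CES first-order condition, (x_2/x_1)^(0.75) = p_1/p_2.
Hence x_2/x_1 = (p_1/p_2)^(1/(0.75)), i.e. raised to the 4/3 power.
With the ratio pinned down, the budget gives x_1* = M/(p_1 + p_2·(x_2/x_1)) and x_2* = (x_2/x_1)·x_1*.
Numerically x_2/x_1 = 3.332836, so x_1* = 204/(29.6 + 12·3.332836) = 2.9313.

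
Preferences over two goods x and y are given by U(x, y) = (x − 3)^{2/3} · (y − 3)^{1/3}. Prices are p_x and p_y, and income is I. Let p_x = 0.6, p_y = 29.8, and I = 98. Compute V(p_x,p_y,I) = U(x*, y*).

This is Cobb-Douglas in (x−3, y−3): tangency gives 2/3·p_y·(y−3) = 1/3·p_x·(x−3).
Substituting into the budget: x* = 3 + 2/3·(I − 3·p_x − 3·p_y)/p_x, and y* = 3 + 1/3·(…)/p_y.
Discretionary income = 98 − 3·0.6 − 3·29.8 = 6.8; x* = 3 + 2/3·6.8/0.6 = 10.5556; y* = 3 + 1/3·6.8/29.8 = 3.0761.
Utility at the optimum: U(10.5556, 3.0761) = 1.6314.

V = 1.6314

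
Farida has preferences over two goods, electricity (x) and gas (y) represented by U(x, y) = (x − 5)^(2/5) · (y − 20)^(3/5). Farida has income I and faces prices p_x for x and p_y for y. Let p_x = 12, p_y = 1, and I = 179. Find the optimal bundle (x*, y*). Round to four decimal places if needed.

This is Cobb-Douglas in (x−5, y−20): tangency gives 0.4·p_y·(y−20) = 0.6·p_x·(x−5).
Substituting into the budget: x* = 5 + 0.4·(I − 5·p_x − 20·p_y)/p_x, and y* = 20 + 0.6·(…)/p_y.
Discretionary income = 179 − 5·12 − 20·1 = 99; x* = 5 + 0.4·99/12 = 8.3; y* = 20 + 0.6·99/1 = 79.4.

x* = 8.3, y* = 79.4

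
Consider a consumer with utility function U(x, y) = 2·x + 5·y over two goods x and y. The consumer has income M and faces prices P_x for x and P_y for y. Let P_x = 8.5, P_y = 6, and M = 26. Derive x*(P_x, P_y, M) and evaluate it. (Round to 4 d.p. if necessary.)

x* = 0

y gives more utility per dollar, so spend all income on y: y* = M/P_y, x* = 0.
Numerically: x* = 0, y* = 4.3333.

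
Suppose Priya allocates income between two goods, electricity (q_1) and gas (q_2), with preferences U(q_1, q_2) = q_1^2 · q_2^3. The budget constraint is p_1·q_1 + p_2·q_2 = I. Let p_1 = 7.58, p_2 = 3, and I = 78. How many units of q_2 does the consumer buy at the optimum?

Tangency: MRS = (2/3)·q_2/q_1 = p_1/p_2.
So 2·p_2·q_2 = 3·p_1·q_1; combined with the budget, a share 0.4 of income goes to q_1.
Demand: q_1*(p_1,p_2,I) = 0.4·I/p_1 and q_2* = 0.6·I/p_2.
At p_1=7.58, p_2=3, I=78: q_2* = 0.6·78/3 = 15.6.

q_2* = 15.6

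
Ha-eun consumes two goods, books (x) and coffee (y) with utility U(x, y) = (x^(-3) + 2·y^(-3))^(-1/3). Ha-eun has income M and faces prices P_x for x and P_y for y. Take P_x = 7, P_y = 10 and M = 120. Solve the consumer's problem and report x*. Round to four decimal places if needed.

x* = 6.7123

MRS = MU_x/MU_y = (1/2)·(y/x)^(4). Set equal to P_x/P_y.
Solve for the ratio: y/x = [2·P_x/P_y]^(0.25).
With the ratio pinned down, the budget gives x* = M/(P_x + P_y·(y/x)) and y* = (y/x)·x*.
Numerically y/x = 1.087757, so x* = 120/(7 + 10·1.087757) = 6.7123.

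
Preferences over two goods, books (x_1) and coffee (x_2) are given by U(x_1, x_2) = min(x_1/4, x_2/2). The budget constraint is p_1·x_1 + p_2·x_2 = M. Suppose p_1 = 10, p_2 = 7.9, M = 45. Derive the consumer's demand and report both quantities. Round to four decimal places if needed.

With perfect complements, no substitution: consume in ratio x_1:x_2 = 4:2.
Budget: p_1·x_1 + p_2·(1/2)·x_1 = M, so (4·p_1 + 2·p_2)·x_1 = 4·M.
Demand: x_1*(p_1,p_2,M) = 4·M/(4·p_1 + 2·p_2), x_2* = 2·M/(4·p_1 + 2·p_2).
Here 4·10 + 2·7.9 = 55.8, giving x_1* = 3.2258 and x_2* = 1.6129.

x_1* = 3.2258, x_2* = 1.6129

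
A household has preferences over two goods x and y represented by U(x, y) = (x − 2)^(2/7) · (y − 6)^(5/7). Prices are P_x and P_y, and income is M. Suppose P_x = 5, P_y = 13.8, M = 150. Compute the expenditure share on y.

share on y = 0.8244

Let x' = x−2, y' = y−6. MRS = (2/5)·y'/x' = P_x/P_y.
After buying the subsistence bundle (2, 6), a share 2/7 of the remaining income goes to x: x* = 2 + 2/7·(M − 2P_x − 6P_y)/P_x.
Discretionary income = 150 − 2·5 − 6·13.8 = 57.2; x* = 2 + 2/7·57.2/5 = 5.2686; y* = 6 + 5/7·57.2/13.8 = 8.9607.
Expenditure on y: 13.8·8.9607 = 123.6571; share = 0.8244.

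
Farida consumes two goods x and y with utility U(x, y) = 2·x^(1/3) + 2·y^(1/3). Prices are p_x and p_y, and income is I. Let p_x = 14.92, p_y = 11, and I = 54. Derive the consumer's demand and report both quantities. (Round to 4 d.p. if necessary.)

x* = 1.672, y* = 2.6412

From the CES first-order condition, (y/x)^(2/3) = p_x/p_y.
Solve for the ratio: y/x = [p_x/p_y]^(1.5).
Substitute y = (y/x)·x into the budget: x* = I/(p_x + p_y·(y/x)).
Numerically y/x = 1.579662, so x* = 54/(14.92 + 11·1.579662) = 1.672 and y* = 1.579662·1.672 = 2.6412.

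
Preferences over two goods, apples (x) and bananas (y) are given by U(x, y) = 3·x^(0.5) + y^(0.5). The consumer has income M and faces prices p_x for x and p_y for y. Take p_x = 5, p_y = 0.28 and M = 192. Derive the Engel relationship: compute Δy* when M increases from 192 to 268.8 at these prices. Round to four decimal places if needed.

Δy* = 182.3708

MRS = MU_x/MU_y = 3·(y/x)^(0.5). Set equal to p_x/p_y.
Solve for the ratio: y/x = [(1/3)·p_x/p_y]^(2).
With the ratio pinned down, the budget gives x* = M/(p_x + p_y·(y/x)) and y* = (y/x)·x*.
Numerically y/x = 35.430839, so x* = 192/(5 + 0.28·35.430839) = 12.8681 and y* = 35.430839·12.8681 = 455.9271.
At M' = 268.8: y* = 638.2979. Change: 638.2979 − 455.9271 = 182.3708.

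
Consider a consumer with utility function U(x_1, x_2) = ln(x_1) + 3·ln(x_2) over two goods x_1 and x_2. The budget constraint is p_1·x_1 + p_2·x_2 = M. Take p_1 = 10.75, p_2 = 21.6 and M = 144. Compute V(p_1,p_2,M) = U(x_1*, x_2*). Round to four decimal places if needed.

V = 6.0369

The MRS is (1/3)·x_2/x_1. Set MRS = p_1/p_2.
Rearranging, p_2·x_2 = 3·p_1·x_1. Substituting into the budget gives p_1·x_1·(1 + 3) = M.
Demand: x_1*(p_1,p_2,M) = 0.25·M/p_1 and x_2* = 0.75·M/p_2.
At p_1=10.75, p_2=21.6, M=144: x_1* = 0.25·144/10.75 = 3.3488, x_2* = 5.
Utility at the optimum: U(3.3488, 5) = 6.0369.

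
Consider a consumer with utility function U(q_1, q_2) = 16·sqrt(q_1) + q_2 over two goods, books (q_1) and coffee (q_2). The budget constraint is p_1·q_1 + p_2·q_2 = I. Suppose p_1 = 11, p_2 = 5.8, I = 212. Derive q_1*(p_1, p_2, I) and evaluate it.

q_1* = 17.7931

Set MRS = p_1/p_2: 8·q_1^(−1/2) = p_1/p_2.
Solve: √q_1 = 8·p_2/p_1, so q_1*(p_1,p_2) = (8·p_2/p_1)², and q_2* = (I − p_1·q_1*)/p_2.
Plugging in: q_1* = (8·5.8/11)² = 17.7931.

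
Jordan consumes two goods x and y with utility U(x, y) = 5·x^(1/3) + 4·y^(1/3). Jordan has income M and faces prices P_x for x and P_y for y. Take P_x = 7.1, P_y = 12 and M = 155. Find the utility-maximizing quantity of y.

MU_x ∝ 5·x^(-2/3), MU_y ∝ 4·y^(-2/3), so MRS = (5/4)·(y/x)^(2/3) = P_x/P_y.
Solve for the ratio: y/x = [(4/5)·P_x/P_y]^(1.5).
Substitute y = (y/x)·x into the budget: x* = M/(P_x + P_y·(y/x)).
Numerically y/x = 0.32565, so x* = 155/(7.1 + 12·0.32565) = 14.0809 and y* = 0.32565·14.0809 = 4.5854.

y* = 4.5854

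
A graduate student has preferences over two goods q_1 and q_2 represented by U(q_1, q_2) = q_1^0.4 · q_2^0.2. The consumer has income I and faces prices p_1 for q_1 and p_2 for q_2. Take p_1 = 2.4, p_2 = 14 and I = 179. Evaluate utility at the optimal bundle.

The MRS is 2·q_2/q_1. Set MRS = p_1/p_2.
So 0.4·p_2·q_2 = 0.2·p_1·q_1; combined with the budget, a share 2/3 of income goes to q_1.
Demand: q_1*(p_1,p_2,I) = 2/3·I/p_1 and q_2* = 1/3·I/p_2.
At p_1=2.4, p_2=14, I=179: q_1* = 2/3·179/2.4 = 49.7222, q_2* = 4.2619.
Utility at the optimum: U(49.7222, 4.2619) = 6.3759.

V = 6.3759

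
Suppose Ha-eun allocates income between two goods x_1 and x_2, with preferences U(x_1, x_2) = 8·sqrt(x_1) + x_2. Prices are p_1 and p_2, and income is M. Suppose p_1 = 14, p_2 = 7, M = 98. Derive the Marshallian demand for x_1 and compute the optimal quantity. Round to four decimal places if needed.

MU_x_1 = 4/√x_1, MU_x_2 = 1. Tangency: 4/√x_1 = p_1/p_2.
Thus x_1* = (4·p_2/p_1)² — independent of M — with the rest of income spent on x_2.
Plugging in: x_1* = (4·7/14)² = 4.

x_1* = 4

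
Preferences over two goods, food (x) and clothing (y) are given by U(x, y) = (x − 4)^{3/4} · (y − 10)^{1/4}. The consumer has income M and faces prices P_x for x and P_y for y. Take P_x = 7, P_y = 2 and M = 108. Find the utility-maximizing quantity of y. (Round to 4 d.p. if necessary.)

y* = 17.5

Let x' = x−4, y' = y−10. MRS = 3·y'/x' = P_x/P_y.
Substituting into the budget: x* = 4 + 0.75·(M − 4·P_x − 10·P_y)/P_x, and y* = 10 + 0.25·(…)/P_y.
Discretionary income = 108 − 4·7 − 10·2 = 60; y* = 10 + 0.25·60/2 = 17.5.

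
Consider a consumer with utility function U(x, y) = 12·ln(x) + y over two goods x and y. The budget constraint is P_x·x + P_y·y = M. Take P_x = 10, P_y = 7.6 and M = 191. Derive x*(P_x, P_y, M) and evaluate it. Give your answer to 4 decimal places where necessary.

x* = 9.12

MU_x = 12/x, MU_y = 1. Tangency: 12/x = P_x/P_y.
So x*(P_x,P_y) = 12·P_y/P_x, independent of income; and y* = (M − 12·P_y)/P_y.
At the given prices: x* = 12·7.6/10 = 9.12.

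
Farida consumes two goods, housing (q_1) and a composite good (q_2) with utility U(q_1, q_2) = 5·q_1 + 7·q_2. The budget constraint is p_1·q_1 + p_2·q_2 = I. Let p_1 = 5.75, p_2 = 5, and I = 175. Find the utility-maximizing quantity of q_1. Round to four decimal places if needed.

Linear utility — the consumer picks whichever good has higher MU/price: 5/5.75 = 0.8696 vs 7/5 = 1.4.
q_2 gives more utility per dollar, so spend all income on q_2: q_2* = I/p_2, q_1* = 0.
Numerically: q_1* = 0, q_2* = 35.

q_1* = 0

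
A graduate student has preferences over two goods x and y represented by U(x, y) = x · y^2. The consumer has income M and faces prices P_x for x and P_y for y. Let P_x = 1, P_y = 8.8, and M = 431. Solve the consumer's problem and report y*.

y* = 32.6515

MU_x/MU_y = (y)/(2·x); tangency sets this equal to P_x/P_y.
Rearranging, P_y·y = 2·P_x·x. Substituting into the budget gives P_x·x·(1 + 2) = M.
Demand: x*(P_x,P_y,M) = 1/3·M/P_x and y* = 2/3·M/P_y.
At P_x=1, P_y=8.8, M=431: y* = 2/3·431/8.8 = 32.6515.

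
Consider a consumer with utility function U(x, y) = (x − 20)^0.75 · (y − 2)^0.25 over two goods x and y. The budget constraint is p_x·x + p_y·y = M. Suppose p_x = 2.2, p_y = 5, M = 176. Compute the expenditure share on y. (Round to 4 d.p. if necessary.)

This is Cobb-Douglas in (x−20, y−2): tangency gives 0.75·p_y·(y−2) = 0.25·p_x·(x−20).
After buying the subsistence bundle (20, 2), a share 0.75 of the remaining income goes to x: x* = 20 + 0.75·(M − 20p_x − 2p_y)/p_x.
Discretionary income = 176 − 20·2.2 − 2·5 = 122; x* = 20 + 0.75·122/2.2 = 61.5909; y* = 2 + 0.25·122/5 = 8.1.
Expenditure on y: 5·8.1 = 40.5; share = 0.2301.

share on y = 0.2301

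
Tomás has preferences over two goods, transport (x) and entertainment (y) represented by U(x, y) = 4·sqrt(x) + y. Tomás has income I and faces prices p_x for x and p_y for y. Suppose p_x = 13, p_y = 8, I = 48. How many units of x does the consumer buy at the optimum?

Set MRS = p_x/p_y: 2·x^(−1/2) = p_x/p_y.
Thus x* = (2·p_y/p_x)² — independent of I — with the rest of income spent on y.
Plugging in: x* = (2·8/13)² = 1.5148.

x* = 1.5148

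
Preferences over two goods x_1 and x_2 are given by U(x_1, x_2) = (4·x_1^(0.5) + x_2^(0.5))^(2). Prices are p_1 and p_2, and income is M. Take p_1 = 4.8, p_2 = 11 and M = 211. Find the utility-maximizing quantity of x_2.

From the CES first-order condition, 4·(x_2/x_1)^(0.5) = p_1/p_2.
Hence x_2/x_1 = ((1/4)·p_1/p_2)^(1/(0.5)), i.e. raised to the 2 power.
With the ratio pinned down, the budget gives x_1* = M/(p_1 + p_2·(x_2/x_1)) and x_2* = (x_2/x_1)·x_1*.
Numerically x_2/x_1 = 0.011901, so x_1* = 211/(4.8 + 11·0.011901) = 42.7913 and x_2* = 0.011901·42.7913 = 0.5093.

x_2* = 0.5093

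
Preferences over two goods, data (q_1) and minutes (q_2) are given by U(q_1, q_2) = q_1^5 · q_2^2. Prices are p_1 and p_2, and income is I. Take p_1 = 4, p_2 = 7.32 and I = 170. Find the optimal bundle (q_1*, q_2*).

Tangency: MRS = (5/2)·q_2/q_1 = p_1/p_2.
Rearranging, p_2·q_2 = (2/5)·p_1·q_1. Substituting into the budget gives p_1·q_1·(1 + (2/5)) = I.
Demand: q_1*(p_1,p_2,I) = 5/7·I/p_1 and q_2* = 2/7·I/p_2.
At p_1=4, p_2=7.32, I=170: q_1* = 5/7·170/4 = 30.3571, q_2* = 6.6354.

q_1* = 30.3571, q_2* = 6.6354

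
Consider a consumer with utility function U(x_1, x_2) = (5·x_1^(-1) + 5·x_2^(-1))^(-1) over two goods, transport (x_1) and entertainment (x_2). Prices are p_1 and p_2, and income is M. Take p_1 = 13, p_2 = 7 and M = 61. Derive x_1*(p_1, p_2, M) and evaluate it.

MRS = MU_x_1/MU_x_2 = (x_2/x_1)^(2). Set equal to p_1/p_2.
Solve for the ratio: x_2/x_1 = [p_1/p_2]^(0.5).
Substitute x_2 = (x_2/x_1)·x_1 into the budget: x_1* = M/(p_1 + p_2·(x_2/x_1)).
Numerically x_2/x_1 = 1.36277, so x_1* = 61/(13 + 7·1.36277) = 2.7064.

x_1* = 2.7064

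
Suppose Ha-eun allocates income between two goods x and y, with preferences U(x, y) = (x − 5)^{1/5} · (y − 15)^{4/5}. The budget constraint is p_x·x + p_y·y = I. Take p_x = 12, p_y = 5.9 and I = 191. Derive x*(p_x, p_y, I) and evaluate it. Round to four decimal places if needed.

MRS = (1/4)·(y−15)/(x−5). Tangency with p_x/p_y gives y−15 = 4·(p_x/p_y)·(x−5).
After buying the subsistence bundle (5, 15), a share 0.2 of the remaining income goes to x: x* = 5 + 0.2·(I − 5p_x − 15p_y)/p_x.
Discretionary income = 191 − 5·12 − 15·5.9 = 42.5; x* = 5 + 0.2·42.5/12 = 5.7083.

x* = 5.7083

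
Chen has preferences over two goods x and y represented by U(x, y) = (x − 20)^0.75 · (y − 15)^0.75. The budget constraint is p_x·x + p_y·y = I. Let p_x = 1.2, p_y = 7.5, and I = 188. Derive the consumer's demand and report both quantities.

Substituting into the budget: x* = 20 + 0.5·(I − 20·p_x − 15·p_y)/p_x, and y* = 15 + 0.5·(…)/p_y.
Discretionary income = 188 − 20·1.2 − 15·7.5 = 51.5; x* = 20 + 0.5·51.5/1.2 = 41.4583; y* = 15 + 0.5·51.5/7.5 = 18.4333.

x* = 41.4583, y* = 18.4333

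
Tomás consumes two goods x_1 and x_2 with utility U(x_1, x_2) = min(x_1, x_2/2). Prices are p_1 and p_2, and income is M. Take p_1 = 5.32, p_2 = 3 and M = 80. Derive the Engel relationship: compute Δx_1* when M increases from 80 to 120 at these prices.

Demand: x_1*(p_1,p_2,M) = M/(p_1 + 2·p_2), x_2* = 2·M/(p_1 + 2·p_2).
Here 5.32 + 2·3 = 11.32, giving x_1* = 7.0671.
At M' = 120: x_1* = 10.6007. Change: 10.6007 − 7.0671 = 3.5336.

Δx_1* = 3.5336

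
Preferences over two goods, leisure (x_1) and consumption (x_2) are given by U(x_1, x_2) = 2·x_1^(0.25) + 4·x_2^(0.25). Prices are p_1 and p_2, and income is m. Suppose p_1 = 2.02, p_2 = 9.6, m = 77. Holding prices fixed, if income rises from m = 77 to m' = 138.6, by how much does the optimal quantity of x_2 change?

MU_x_1 ∝ 2·x_1^(-0.75), MU_x_2 ∝ 4·x_2^(-0.75), so MRS = (1/2)·(x_2/x_1)^(0.75) = p_1/p_2.
Hence x_2/x_1 = (2·p_1/p_2)^(1/(0.75)), i.e. raised to the 4/3 power.
Substitute x_2 = (x_2/x_1)·x_1 into the budget: x_1* = m/(p_1 + p_2·(x_2/x_1)).
Numerically x_2/x_1 = 0.315365, so x_1* = 77/(2.02 + 9.6·0.315365) = 15.2551 and x_2* = 0.315365·15.2551 = 4.8109.
At m' = 138.6: x_2* = 8.6596. Change: 8.6596 − 4.8109 = 3.8487.

Δx_2* = 3.8487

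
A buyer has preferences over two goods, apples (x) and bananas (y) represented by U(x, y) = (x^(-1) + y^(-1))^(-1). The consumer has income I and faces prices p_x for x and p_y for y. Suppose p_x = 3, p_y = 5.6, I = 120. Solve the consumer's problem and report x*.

x* = 16.9043

Substitute y = (y/x)·x into the budget: x* = I/(p_x + p_y·(y/x)).
Numerically y/x = 0.731925, so x* = 120/(3 + 5.6·0.731925) = 16.9043.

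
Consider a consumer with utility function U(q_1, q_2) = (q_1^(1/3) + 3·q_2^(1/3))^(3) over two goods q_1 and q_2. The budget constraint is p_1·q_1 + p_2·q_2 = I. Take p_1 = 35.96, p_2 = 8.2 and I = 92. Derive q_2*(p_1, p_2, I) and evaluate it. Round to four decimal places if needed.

From the CES first-order condition, (1/3)·(q_2/q_1)^(2/3) = p_1/p_2.
Hence q_2/q_1 = (3·p_1/p_2)^(1/(2/3)), i.e. raised to the 1.5 power.
Substitute q_2 = (q_2/q_1)·q_1 into the budget: q_1* = I/(p_1 + p_2·(q_2/q_1)).
Numerically q_2/q_1 = 47.718922, so q_1* = 92/(35.96 + 8.2·47.718922) = 0.2153 and q_2* = 47.718922·0.2153 = 10.2752.

q_2* = 10.2752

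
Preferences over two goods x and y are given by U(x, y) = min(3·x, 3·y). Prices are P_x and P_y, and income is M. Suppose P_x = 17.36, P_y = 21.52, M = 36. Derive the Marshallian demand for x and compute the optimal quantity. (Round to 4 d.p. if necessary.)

With perfect complements, no substitution: consume in ratio x:y = 3:3.
Budget: P_x·x + P_y·x = M, so (3·P_x + 3·P_y)·x = 3·M.
Demand: x*(P_x,P_y,M) = 3·M/(3·P_x + 3·P_y), y* = 3·M/(3·P_x + 3·P_y).
Here 3·17.36 + 3·21.52 = 116.64, giving x* = 0.9259.

x* = 0.9259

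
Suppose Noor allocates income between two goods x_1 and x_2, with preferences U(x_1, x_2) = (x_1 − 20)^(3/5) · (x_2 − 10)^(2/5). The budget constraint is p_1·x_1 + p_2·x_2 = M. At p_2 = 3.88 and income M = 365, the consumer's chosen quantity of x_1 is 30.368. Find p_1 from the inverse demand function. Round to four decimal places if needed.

p_1 = 8.75

This is Cobb-Douglas in (x_1−20, x_2−10): tangency gives 0.6·p_2·(x_2−10) = 0.4·p_1·(x_1−20).
Substituting into the budget: x_1* = 20 + 0.6·(M − 20·p_1 − 10·p_2)/p_1, and x_2* = 10 + 0.4·(…)/p_2.
Set x_1* = 30.368 in the demand function and solve for p_1: p_1 = 8.75.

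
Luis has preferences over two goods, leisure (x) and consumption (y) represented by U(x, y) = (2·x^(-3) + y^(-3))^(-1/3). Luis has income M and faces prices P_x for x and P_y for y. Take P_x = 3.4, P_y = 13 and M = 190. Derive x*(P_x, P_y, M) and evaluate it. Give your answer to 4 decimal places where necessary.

MRS = MU_x/MU_y = 2·(y/x)^(4). Set equal to P_x/P_y.
Hence y/x = ((1/2)·P_x/P_y)^(1/(4)), i.e. raised to the 0.25 power.
Substitute y = (y/x)·x into the budget: x* = M/(P_x + P_y·(y/x)).
Numerically y/x = 0.601349, so x* = 190/(3.4 + 13·0.601349) = 16.9378.

x* = 16.9378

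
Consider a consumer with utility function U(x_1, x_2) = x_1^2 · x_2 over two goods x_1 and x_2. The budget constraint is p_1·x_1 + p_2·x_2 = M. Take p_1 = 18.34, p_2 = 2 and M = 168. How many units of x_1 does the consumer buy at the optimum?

MU_x_1/MU_x_2 = (2·x_2)/(x_1); tangency sets this equal to p_1/p_2.
So 2·p_2·x_2 = p_1·x_1; combined with the budget, a share 2/3 of income goes to x_1.
Demand: x_1*(p_1,p_2,M) = 2/3·M/p_1 and x_2* = 1/3·M/p_2.
At p_1=18.34, p_2=2, M=168: x_1* = 2/3·168/18.34 = 6.1069.

x_1* = 6.1069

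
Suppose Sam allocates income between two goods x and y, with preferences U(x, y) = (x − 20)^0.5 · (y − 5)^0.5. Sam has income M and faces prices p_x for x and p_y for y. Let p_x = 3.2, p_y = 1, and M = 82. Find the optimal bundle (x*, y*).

Discretionary income = 82 − 20·3.2 − 5·1 = 13; x* = 20 + 0.5·13/3.2 = 22.0312; y* = 5 + 0.5·13/1 = 11.5.

x* = 22.0312, y* = 11.5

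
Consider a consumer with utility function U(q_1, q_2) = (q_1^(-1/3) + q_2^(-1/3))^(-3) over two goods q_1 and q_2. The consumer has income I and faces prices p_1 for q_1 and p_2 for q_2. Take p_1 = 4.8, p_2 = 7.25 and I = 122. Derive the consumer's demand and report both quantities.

q_1* = 12.0538, q_2* = 8.8471

MRS = MU_q_1/MU_q_2 = (q_2/q_1)^(4/3). Set equal to p_1/p_2.
Solve for the ratio: q_2/q_1 = [p_1/p_2]^(0.75).
Substitute q_2 = (q_2/q_1)·q_1 into the budget: q_1* = I/(p_1 + p_2·(q_2/q_1)).
Numerically q_2/q_1 = 0.733969, so q_1* = 122/(4.8 + 7.25·0.733969) = 12.0538 and q_2* = 0.733969·12.0538 = 8.8471.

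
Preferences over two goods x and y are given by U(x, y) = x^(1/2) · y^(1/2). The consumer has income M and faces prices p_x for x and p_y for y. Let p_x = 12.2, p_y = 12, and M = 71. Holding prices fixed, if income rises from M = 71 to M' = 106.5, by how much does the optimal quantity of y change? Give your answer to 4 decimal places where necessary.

At p_x=12.2, p_y=12, M=71: y* = 0.5·71/12 = 2.9583.
At M' = 106.5: y* = 4.4375. Change: 4.4375 − 2.9583 = 1.4792.

Δy* = 1.4792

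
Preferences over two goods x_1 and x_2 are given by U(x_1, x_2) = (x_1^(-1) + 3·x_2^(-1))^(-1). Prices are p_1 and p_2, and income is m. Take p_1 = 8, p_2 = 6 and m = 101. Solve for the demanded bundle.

MRS = MU_x_1/MU_x_2 = (1/3)·(x_2/x_1)^(2). Set equal to p_1/p_2.
Solve for the ratio: x_2/x_1 = [3·p_1/p_2]^(0.5).
Substitute x_2 = (x_2/x_1)·x_1 into the budget: x_1* = m/(p_1 + p_2·(x_2/x_1)).
Numerically x_2/x_1 = 2, so x_1* = 101/(8 + 6·2) = 5.05 and x_2* = 2·5.05 = 10.1.

x_1* = 5.05, x_2* = 10.1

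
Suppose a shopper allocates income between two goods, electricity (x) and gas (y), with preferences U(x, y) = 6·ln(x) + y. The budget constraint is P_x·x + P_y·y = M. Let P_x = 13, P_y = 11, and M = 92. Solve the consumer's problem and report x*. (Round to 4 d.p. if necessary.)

So x*(P_x,P_y) = 6·P_y/P_x, independent of income; and y* = (M − 6·P_y)/P_y.
At the given prices: x* = 6·11/13 = 5.0769.

x* = 5.0769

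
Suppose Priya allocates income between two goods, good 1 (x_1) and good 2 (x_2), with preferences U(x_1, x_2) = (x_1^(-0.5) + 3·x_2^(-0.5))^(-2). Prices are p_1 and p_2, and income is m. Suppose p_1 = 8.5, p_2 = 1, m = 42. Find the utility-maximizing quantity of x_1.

MRS = MU_x_1/MU_x_2 = (1/3)·(x_2/x_1)^(1.5). Set equal to p_1/p_2.
Hence x_2/x_1 = (3·p_1/p_2)^(1/(1.5)), i.e. raised to the 2/3 power.
Substitute x_2 = (x_2/x_1)·x_1 into the budget: x_1* = m/(p_1 + p_2·(x_2/x_1)).
Numerically x_2/x_1 = 8.663501, so x_1* = 42/(8.5 + 1·8.663501) = 2.4471.

x_1* = 2.4471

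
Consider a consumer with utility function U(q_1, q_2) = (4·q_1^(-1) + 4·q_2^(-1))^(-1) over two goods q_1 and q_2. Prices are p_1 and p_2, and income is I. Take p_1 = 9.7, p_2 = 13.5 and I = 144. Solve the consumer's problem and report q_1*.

q_1* = 6.8107

MU_q_1 ∝ 4·q_1^(-2), MU_q_2 ∝ 4·q_2^(-2), so MRS = (q_2/q_1)^(2) = p_1/p_2.
Hence q_2/q_1 = (p_1/p_2)^(1/(2)), i.e. raised to the 0.5 power.
With the ratio pinned down, the budget gives q_1* = I/(p_1 + p_2·(q_2/q_1)) and q_2* = (q_2/q_1)·q_1*.
Numerically q_2/q_1 = 0.847655, so q_1* = 144/(9.7 + 13.5·0.847655) = 6.8107.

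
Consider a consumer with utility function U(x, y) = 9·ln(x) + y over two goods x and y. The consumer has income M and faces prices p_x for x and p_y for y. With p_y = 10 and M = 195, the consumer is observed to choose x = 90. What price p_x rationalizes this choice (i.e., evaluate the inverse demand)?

Set MRS = p_x/p_y: (9/x)/1 = p_x/p_y.
So x*(p_x,p_y) = 9·p_y/p_x, independent of income; and y* = (M − 9·p_y)/p_y.
Set x* = 90 in the demand function and solve for p_x: p_x = 1.

p_x = 1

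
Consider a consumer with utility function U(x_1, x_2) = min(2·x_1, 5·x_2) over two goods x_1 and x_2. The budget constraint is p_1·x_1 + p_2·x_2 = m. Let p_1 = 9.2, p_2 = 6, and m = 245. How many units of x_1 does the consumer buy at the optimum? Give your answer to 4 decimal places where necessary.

Leontief preferences: the optimum is at the kink where x_1/5 = x_2/2, i.e. x_2 = (2/5)·x_1.
Budget: p_1·x_1 + p_2·(2/5)·x_1 = m, so (5·p_1 + 2·p_2)·x_1 = 5·m.
Demand: x_1*(p_1,p_2,m) = 5·m/(5·p_1 + 2·p_2), x_2* = 2·m/(5·p_1 + 2·p_2).
Here 5·9.2 + 2·6 = 58, giving x_1* = 21.1207.

x_1* = 21.1207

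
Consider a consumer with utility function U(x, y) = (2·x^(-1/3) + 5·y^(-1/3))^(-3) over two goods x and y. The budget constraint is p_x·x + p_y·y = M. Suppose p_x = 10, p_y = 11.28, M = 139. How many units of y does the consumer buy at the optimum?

y* = 8.2811

MRS = MU_x/MU_y = (2/5)·(y/x)^(4/3). Set equal to p_x/p_y.
Solve for the ratio: y/x = [(5/2)·p_x/p_y]^(0.75).
Substitute y = (y/x)·x into the budget: x* = M/(p_x + p_y·(y/x)).
Numerically y/x = 1.816449, so x* = 139/(10 + 11.28·1.816449) = 4.5589 and y* = 1.816449·4.5589 = 8.2811.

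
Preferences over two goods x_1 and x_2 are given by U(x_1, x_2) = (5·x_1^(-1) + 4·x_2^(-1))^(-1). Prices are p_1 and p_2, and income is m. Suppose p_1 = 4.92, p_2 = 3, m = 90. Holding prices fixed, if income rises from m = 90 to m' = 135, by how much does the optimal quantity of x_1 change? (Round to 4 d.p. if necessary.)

Δx_1* = 5.3852

MRS = MU_x_1/MU_x_2 = (5/4)·(x_2/x_1)^(2). Set equal to p_1/p_2.
Solve for the ratio: x_2/x_1 = [(4/5)·p_1/p_2]^(0.5).
With the ratio pinned down, the budget gives x_1* = m/(p_1 + p_2·(x_2/x_1)) and x_2* = (x_2/x_1)·x_1*.
Numerically x_2/x_1 = 1.145426, so x_1* = 90/(4.92 + 3·1.145426) = 10.7703.
At m' = 135: x_1* = 16.1555. Change: 16.1555 − 10.7703 = 5.3852.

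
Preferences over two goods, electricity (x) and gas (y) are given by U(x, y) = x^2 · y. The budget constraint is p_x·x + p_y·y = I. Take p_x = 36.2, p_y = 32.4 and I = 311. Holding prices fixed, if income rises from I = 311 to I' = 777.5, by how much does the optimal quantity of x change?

Δx* = 8.5912

Tangency: MRS = 2·y/x = p_x/p_y.
Rearranging, p_y·y = (1/2)·p_x·x. Substituting into the budget gives p_x·x·(1 + (1/2)) = I.
Demand: x*(p_x,p_y,I) = 2/3·I/p_x and y* = 1/3·I/p_y.
At p_x=36.2, p_y=32.4, I=311: x* = 2/3·311/36.2 = 5.7274.
At I' = 777.5: x* = 14.3186. Change: 14.3186 − 5.7274 = 8.5912.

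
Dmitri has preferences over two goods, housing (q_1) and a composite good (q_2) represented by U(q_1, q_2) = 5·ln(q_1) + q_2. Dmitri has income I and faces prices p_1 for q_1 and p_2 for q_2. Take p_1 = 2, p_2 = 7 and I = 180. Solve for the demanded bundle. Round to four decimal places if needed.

q_1* = 17.5, q_2* = 20.7143

MU_q_1 = 5/q_1, MU_q_2 = 1. Tangency: 5/q_1 = p_1/p_2.
So q_1*(p_1,p_2) = 5·p_2/p_1, independent of income; and q_2* = (I − 5·p_2)/p_2.
At the given prices: q_1* = 5·7/2 = 17.5, and q_2* = 20.7143.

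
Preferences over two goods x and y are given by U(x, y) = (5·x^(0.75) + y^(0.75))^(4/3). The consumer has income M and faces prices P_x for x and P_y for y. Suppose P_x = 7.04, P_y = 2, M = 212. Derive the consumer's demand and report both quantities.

Numerically y/x = 0.245635, so x* = 212/(7.04 + 2·0.245635) = 28.1493 and y* = 0.245635·28.1493 = 6.9145.

x* = 28.1493, y* = 6.9145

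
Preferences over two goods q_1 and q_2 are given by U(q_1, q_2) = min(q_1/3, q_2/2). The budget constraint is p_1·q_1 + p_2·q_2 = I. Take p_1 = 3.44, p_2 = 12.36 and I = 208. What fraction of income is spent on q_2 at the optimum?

Demand: q_1*(p_1,p_2,I) = 3·I/(3·p_1 + 2·p_2), q_2* = 2·I/(3·p_1 + 2·p_2).
Here 3·3.44 + 2·12.36 = 35.04, giving q_1* = 17.8082 and q_2* = 11.8721.
Expenditure on q_2: 12.36·11.8721 = 146.7397; share = 0.7055.

share on q_2 = 0.7055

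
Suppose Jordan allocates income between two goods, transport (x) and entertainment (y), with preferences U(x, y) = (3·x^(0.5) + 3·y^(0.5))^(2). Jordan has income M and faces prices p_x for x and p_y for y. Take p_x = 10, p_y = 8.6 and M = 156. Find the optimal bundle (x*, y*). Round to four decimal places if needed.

MU_x ∝ 3·x^(-0.5), MU_y ∝ 3·y^(-0.5), so MRS = (y/x)^(0.5) = p_x/p_y.
Hence y/x = (p_x/p_y)^(1/(0.5)), i.e. raised to the 2 power.
Substitute y = (y/x)·x into the budget: x* = M/(p_x + p_y·(y/x)).
Numerically y/x = 1.352082, so x* = 156/(10 + 8.6·1.352082) = 7.2129 and y* = 1.352082·7.2129 = 9.7524.

x* = 7.2129, y* = 9.7524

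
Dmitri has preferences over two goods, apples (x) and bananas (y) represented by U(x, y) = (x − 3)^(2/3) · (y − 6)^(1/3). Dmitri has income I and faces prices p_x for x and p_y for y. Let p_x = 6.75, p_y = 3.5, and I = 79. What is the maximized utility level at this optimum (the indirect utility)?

V = 3.6835

This is Cobb-Douglas in (x−3, y−6): tangency gives 2/3·p_y·(y−6) = 1/3·p_x·(x−3).
After buying the subsistence bundle (3, 6), a share 2/3 of the remaining income goes to x: x* = 3 + 2/3·(I − 3p_x − 6p_y)/p_x.
Discretionary income = 79 − 3·6.75 − 6·3.5 = 37.75; x* = 3 + 2/3·37.75/6.75 = 6.7284; y* = 6 + 1/3·37.75/3.5 = 9.5952.
Utility at the optimum: U(6.7284, 9.5952) = 3.6835.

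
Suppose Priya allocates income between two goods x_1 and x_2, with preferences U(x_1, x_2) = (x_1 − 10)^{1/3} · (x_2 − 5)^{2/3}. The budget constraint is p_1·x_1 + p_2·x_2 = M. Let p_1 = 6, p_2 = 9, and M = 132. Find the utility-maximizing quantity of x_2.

x_2* = 7

Discretionary income = 132 − 10·6 − 5·9 = 27; x_2* = 5 + 2/3·27/9 = 7.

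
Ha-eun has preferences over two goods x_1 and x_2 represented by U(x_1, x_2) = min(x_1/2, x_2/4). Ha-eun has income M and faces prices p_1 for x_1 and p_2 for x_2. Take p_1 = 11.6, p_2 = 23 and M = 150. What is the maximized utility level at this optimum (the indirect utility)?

V = 1.3021

Demand: x_1*(p_1,p_2,M) = 2·M/(2·p_1 + 4·p_2), x_2* = 4·M/(2·p_1 + 4·p_2).
Here 2·11.6 + 4·23 = 115.2, giving x_1* = 2.6042 and x_2* = 5.2083.
Utility at the optimum: U(2.6042, 5.2083) = 1.3021.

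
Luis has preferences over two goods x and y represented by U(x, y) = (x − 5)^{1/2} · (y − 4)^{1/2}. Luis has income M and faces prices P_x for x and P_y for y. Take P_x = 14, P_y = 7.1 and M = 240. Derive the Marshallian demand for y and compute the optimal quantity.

This is Cobb-Douglas in (x−5, y−4): tangency gives 0.5·P_y·(y−4) = 0.5·P_x·(x−5).
After buying the subsistence bundle (5, 4), a share 0.5 of the remaining income goes to x: x* = 5 + 0.5·(M − 5P_x − 4P_y)/P_x.
Discretionary income = 240 − 5·14 − 4·7.1 = 141.6; y* = 4 + 0.5·141.6/7.1 = 13.9718.

y* = 13.9718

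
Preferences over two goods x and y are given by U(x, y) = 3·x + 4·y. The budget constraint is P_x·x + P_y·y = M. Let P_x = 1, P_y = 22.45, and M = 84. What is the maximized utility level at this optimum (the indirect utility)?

V = 252

Perfect substitutes: compare marginal utility per dollar. 3/P_x vs 4/P_y → 3 vs 0.1782.
x gives more utility per dollar, so spend all income on x: x* = M/P_x, y* = 0.
Numerically: x* = 84, y* = 0.
Utility at the optimum: U(84, 0) = 252.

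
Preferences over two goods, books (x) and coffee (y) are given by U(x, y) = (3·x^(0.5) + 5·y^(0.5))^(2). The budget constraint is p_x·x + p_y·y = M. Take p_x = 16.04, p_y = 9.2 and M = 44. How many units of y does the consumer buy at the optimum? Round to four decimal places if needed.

y* = 3.9641

MU_x ∝ 3·x^(-0.5), MU_y ∝ 5·y^(-0.5), so MRS = (3/5)·(y/x)^(0.5) = p_x/p_y.
Hence y/x = ((5/3)·p_x/p_y)^(1/(0.5)), i.e. raised to the 2 power.
With the ratio pinned down, the budget gives x* = M/(p_x + p_y·(y/x)) and y* = (y/x)·x*.
Numerically y/x = 8.443657, so x* = 44/(16.04 + 9.2·8.443657) = 0.4695 and y* = 8.443657·0.4695 = 3.9641.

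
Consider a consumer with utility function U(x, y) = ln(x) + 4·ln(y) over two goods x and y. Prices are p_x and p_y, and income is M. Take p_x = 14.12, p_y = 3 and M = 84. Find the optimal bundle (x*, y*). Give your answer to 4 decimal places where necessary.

Tangency: MRS = (1/4)·y/x = p_x/p_y.
Rearranging, p_y·y = 4·p_x·x. Substituting into the budget gives p_x·x·(1 + 4) = M.
Demand: x*(p_x,p_y,M) = 0.2·M/p_x and y* = 0.8·M/p_y.
At p_x=14.12, p_y=3, M=84: x* = 0.2·84/14.12 = 1.1898, y* = 22.4.

x* = 1.1898, y* = 22.4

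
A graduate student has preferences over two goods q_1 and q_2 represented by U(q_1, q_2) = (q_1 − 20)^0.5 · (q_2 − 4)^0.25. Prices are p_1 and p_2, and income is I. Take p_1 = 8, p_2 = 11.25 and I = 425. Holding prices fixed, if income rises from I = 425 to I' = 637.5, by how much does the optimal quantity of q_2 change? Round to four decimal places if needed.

Δq_2* = 6.2963

This is Cobb-Douglas in (q_1−20, q_2−4): tangency gives 0.5·p_2·(q_2−4) = 0.25·p_1·(q_1−20).
Substituting into the budget: q_1* = 20 + 2/3·(I − 20·p_1 − 4·p_2)/p_1, and q_2* = 4 + 1/3·(…)/p_2.
Discretionary income = 425 − 20·8 − 4·11.25 = 220; q_2* = 4 + 1/3·220/11.25 = 10.5185.
At I' = 637.5: q_2* = 16.8148. Change: 16.8148 − 10.5185 = 6.2963.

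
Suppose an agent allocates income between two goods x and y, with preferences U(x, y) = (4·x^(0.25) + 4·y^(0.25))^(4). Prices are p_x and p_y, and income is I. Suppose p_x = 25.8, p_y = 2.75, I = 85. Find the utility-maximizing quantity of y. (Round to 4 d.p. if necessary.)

Substitute y = (y/x)·x into the budget: x* = I/(p_x + p_y·(y/x)).
Numerically y/x = 19.787124, so x* = 85/(25.8 + 2.75·19.787124) = 1.0597 and y* = 19.787124·1.0597 = 20.9676.

y* = 20.9676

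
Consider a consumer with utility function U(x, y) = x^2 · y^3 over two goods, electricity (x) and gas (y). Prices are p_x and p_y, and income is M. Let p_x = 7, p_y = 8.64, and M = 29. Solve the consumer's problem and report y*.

Tangency: MRS = (2/3)·y/x = p_x/p_y.
Rearranging, p_y·y = (3/2)·p_x·x. Substituting into the budget gives p_x·x·(1 + (3/2)) = M.
Demand: x*(p_x,p_y,M) = 0.4·M/p_x and y* = 0.6·M/p_y.
At p_x=7, p_y=8.64, M=29: y* = 0.6·29/8.64 = 2.0139.

y* = 2.0139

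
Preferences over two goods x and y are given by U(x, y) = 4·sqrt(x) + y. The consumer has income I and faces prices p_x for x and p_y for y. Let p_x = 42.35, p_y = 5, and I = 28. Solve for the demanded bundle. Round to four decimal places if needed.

Set MRS = p_x/p_y: 2·x^(−1/2) = p_x/p_y.
Thus x* = (2·p_y/p_x)² — independent of I — with the rest of income spent on y.
Plugging in: x* = (2·5/42.35)² = 0.0558, y* = 5.1277.

x* = 0.0558, y* = 5.1277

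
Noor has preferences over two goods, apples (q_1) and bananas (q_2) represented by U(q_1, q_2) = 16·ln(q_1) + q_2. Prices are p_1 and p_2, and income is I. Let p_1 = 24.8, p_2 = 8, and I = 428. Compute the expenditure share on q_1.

Set MRS = p_1/p_2: (16/q_1)/1 = p_1/p_2.
So q_1*(p_1,p_2) = 16·p_2/p_1, independent of income; and q_2* = (I − 16·p_2)/p_2.
At the given prices: q_1* = 16·8/24.8 = 5.1613, and q_2* = 37.5.
Expenditure on q_1: 24.8·5.1613 = 128; share = 0.2991.

share on q_1 = 0.2991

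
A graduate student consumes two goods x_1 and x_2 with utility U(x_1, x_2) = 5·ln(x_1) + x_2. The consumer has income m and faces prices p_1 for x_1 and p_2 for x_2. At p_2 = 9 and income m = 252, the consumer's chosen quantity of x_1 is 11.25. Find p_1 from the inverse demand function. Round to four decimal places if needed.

p_1 = 4

Set MRS = p_1/p_2: (5/x_1)/1 = p_1/p_2.
So x_1*(p_1,p_2) = 5·p_2/p_1, independent of income; and x_2* = (m − 5·p_2)/p_2.
Set x_1* = 11.25 in the demand function and solve for p_1: p_1 = 4.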